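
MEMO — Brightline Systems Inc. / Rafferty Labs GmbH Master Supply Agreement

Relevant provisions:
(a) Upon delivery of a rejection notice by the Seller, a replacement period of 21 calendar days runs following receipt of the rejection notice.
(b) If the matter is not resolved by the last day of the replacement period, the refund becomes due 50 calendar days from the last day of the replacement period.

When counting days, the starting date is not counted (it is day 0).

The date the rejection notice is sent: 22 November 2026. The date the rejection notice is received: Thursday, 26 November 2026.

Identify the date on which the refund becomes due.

The last day of the replacement period: 21 calendar days after 26 November 2026 is 17 December 2026.
The date on which the refund becomes due: 50 calendar days after 17 December 2026 is 5 February 2027.

5 February 2027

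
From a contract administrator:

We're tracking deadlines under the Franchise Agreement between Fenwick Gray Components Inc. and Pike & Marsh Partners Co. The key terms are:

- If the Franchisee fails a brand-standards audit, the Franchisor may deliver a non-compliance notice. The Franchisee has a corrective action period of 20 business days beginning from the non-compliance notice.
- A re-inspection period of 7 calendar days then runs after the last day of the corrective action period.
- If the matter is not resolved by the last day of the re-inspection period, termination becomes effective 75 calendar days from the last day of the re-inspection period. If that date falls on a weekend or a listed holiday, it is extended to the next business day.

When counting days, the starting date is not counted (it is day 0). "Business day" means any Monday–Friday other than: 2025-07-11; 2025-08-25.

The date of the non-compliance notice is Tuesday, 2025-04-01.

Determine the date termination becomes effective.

The last day of the corrective action period: 20 business days after Tuesday, 2025-04-01, skipping weekends — Apr 2, Apr 3, Apr 4, Apr 7, …, Apr 25, Apr 28, Apr 29 — lands on Tuesday, 2025-04-29.
The last day of the re-inspection period: 2025-04-29 + 7 days = 2025-05-06.
Adding 75 calendar days to 2025-05-06 gives 2025-07-20, which is the date termination becomes effective. That falls on a Sunday, so it rolls to the next business day, Monday, 2025-07-21.

2025-07-21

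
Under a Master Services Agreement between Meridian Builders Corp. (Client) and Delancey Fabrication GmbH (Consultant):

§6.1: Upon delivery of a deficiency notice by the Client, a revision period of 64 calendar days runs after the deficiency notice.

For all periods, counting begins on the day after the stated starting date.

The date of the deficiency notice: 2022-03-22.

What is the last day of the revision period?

2022-05-25

Adding 64 calendar days to 2022-03-22 gives 2022-05-25, which is the last day of the revision period.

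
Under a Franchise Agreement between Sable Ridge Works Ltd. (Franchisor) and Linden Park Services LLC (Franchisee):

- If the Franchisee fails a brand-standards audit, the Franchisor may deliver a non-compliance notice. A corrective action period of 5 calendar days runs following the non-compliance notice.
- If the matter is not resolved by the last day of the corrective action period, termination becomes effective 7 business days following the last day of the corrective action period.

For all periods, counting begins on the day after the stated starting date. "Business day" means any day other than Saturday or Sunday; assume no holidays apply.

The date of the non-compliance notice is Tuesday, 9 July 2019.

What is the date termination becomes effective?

The last day of the corrective action period: 9 July 2019 + 5 days = 14 July 2019.
From Sunday, 14 July 2019, 7 business days (Jul 15, Jul 16, Jul 17, Jul 18, Jul 19, Jul 22, Jul 23, skipping weekends) brings us to Tuesday, 23 July 2019, which is the date termination becomes effective.

23 July 2019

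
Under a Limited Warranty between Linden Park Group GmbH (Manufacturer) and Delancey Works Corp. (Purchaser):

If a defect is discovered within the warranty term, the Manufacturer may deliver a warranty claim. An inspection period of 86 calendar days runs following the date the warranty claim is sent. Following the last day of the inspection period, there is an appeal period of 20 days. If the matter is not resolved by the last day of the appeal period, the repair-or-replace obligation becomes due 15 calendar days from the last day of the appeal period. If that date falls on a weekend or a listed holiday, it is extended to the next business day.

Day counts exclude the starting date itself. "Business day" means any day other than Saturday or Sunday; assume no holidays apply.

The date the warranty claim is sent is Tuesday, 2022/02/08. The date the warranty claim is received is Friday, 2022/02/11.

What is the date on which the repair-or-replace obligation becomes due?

The last day of the inspection period: 86 calendar days after 2022/02/08 is 2022/05/05.
The last day of the appeal period: 20 calendar days after 2022/05/05 is 2022/05/25.
The date on which the repair-or-replace obligation becomes due: 15 calendar days after 2022/05/25 is 2022/06/09. 2022/06/09 is a Thursday, so no roll-forward applies.

2022/06/09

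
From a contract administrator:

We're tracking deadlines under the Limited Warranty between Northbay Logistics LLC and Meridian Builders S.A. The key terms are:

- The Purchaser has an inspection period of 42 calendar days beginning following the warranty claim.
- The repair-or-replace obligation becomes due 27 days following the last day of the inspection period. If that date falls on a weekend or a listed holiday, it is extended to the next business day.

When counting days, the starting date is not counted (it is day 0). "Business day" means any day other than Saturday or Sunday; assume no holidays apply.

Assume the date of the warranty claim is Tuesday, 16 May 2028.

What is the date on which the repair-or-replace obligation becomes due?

Adding 42 calendar days to 16 May 2028 gives 27 June 2028, which is the last day of the inspection period.
The date on which the repair-or-replace obligation becomes due: 27 calendar days after 27 June 2028 is 24 July 2028. 24 July 2028 is a Monday, so no roll-forward applies.

24 July 2028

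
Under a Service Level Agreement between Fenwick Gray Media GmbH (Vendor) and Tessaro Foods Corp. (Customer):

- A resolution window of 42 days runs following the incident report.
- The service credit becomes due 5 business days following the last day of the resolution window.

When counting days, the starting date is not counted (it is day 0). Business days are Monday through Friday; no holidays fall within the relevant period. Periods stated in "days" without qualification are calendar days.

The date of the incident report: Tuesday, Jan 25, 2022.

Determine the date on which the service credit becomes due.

The last day of the resolution window: 42 calendar days after Jan 25, 2022 is Mar 8, 2022.
The date on which the service credit becomes due: 5 business days after Tuesday, Mar 8, 2022, skipping weekends — Mar 9, Mar 10, Mar 11, Mar 14, Mar 15 — lands on Tuesday, Mar 15, 2022.

Mar 15, 2022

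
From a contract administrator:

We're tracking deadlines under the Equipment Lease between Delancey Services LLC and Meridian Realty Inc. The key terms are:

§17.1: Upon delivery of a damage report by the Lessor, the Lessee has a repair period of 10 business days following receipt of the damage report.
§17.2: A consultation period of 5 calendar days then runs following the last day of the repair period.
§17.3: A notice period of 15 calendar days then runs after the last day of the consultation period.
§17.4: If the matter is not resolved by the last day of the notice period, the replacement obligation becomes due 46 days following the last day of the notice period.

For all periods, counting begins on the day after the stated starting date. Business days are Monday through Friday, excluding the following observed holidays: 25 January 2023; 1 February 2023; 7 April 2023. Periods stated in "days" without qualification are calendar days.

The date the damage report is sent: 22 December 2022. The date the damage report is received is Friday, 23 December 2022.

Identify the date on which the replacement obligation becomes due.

The last day of the repair period: 10 business days after Friday, 23 December 2022, skipping weekends — Dec 26, Dec 27, Dec 28, Dec 29, Dec 30, Jan 2, Jan 3, Jan 4, Jan 5, Jan 6 — lands on Friday, 6 January 2023.
The last day of the consultation period: 5 calendar days after 6 January 2023 is 11 January 2023.
Adding 15 calendar days to 11 January 2023 gives 26 January 2023, which is the last day of the notice period.
The date on which the replacement obligation becomes due: 26 January 2023 + 46 days = 13 March 2023.

13 March 2023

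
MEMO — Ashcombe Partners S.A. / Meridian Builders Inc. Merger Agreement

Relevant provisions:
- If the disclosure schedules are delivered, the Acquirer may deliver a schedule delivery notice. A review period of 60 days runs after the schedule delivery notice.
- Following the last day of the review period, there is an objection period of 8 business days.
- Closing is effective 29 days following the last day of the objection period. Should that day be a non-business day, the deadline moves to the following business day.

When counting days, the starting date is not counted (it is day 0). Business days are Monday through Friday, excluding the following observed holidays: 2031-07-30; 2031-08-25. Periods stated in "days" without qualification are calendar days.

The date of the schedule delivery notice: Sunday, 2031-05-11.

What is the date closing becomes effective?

2031-08-20

The last day of the review period: 2031-05-11 + 60 days = 2031-07-10.
The last day of the objection period: counting 8 business days from Thursday, 2031-07-10 (Jul 11, Jul 14, Jul 15, Jul 16, Jul 17, Jul 18, Jul 21, Jul 22, skipping weekends) reaches Tuesday, 2031-07-22.
Adding 29 calendar days to 2031-07-22 gives 2031-08-20, which is the date closing becomes effective. 2031-08-20 is a Wednesday and is not a listed holiday, so no roll-forward applies.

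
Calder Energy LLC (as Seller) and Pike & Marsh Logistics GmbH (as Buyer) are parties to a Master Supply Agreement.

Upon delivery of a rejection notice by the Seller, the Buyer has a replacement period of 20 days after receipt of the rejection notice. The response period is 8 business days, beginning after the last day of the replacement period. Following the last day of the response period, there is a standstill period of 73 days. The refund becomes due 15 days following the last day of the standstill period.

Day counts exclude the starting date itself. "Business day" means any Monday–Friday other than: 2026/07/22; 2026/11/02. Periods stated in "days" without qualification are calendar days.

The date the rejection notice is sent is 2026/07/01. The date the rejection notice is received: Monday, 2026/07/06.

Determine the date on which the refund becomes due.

2026/11/01

Adding 20 calendar days to 2026/07/06 gives 2026/07/26, which is the last day of the replacement period.
From Sunday, 2026/07/26, 8 business days (Jul 27, Jul 28, Jul 29, Jul 30, Jul 31, Aug 3, Aug 4, Aug 5, skipping weekends) brings us to Wednesday, 2026/08/05, which is the last day of the response period.
The last day of the standstill period: 73 calendar days after 2026/08/05 is 2026/10/17.
Adding 15 calendar days to 2026/10/17 gives 2026/11/01, which is the date on which the refund becomes due.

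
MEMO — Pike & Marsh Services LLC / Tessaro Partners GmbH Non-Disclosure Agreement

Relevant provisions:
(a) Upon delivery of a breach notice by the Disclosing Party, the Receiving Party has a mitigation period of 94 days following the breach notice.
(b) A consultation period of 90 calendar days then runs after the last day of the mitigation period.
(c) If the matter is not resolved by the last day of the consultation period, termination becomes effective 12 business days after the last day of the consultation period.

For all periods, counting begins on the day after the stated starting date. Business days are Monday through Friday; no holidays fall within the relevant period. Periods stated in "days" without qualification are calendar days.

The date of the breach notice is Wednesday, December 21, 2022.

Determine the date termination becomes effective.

Adding 94 calendar days to December 21, 2022 gives March 25, 2023, which is the last day of the mitigation period.
The last day of the consultation period: March 25, 2023 + 90 days = June 23, 2023.
The date termination becomes effective: 12 business days after Friday, June 23, 2023, skipping weekends — Jun 26, Jun 27, Jun 28, Jun 29, …, Jul 7, Jul 10, Jul 11 — lands on Tuesday, July 11, 2023.

July 11, 2023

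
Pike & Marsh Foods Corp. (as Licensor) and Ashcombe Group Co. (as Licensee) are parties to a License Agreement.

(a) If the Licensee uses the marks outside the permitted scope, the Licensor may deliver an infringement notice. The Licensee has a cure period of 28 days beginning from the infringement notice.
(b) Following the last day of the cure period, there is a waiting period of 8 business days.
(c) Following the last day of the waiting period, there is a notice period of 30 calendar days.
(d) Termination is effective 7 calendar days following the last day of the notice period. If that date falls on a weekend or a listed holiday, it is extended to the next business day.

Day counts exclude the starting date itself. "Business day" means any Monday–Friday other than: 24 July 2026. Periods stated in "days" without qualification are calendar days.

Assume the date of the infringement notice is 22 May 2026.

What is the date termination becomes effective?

The last day of the cure period: 22 May 2026 + 28 days = 19 June 2026.
From Friday, 19 June 2026, 8 business days (Jun 22, Jun 23, Jun 24, Jun 25, Jun 26, Jun 29, Jun 30, Jul 1, skipping weekends) brings us to Wednesday, 1 July 2026, which is the last day of the waiting period.
Adding 30 calendar days to 1 July 2026 gives 31 July 2026, which is the last day of the notice period.
The date termination becomes effective: 31 July 2026 + 7 days = 7 August 2026. 7 August 2026 is a Friday and is not a listed holiday, so no roll-forward applies.

7 August 2026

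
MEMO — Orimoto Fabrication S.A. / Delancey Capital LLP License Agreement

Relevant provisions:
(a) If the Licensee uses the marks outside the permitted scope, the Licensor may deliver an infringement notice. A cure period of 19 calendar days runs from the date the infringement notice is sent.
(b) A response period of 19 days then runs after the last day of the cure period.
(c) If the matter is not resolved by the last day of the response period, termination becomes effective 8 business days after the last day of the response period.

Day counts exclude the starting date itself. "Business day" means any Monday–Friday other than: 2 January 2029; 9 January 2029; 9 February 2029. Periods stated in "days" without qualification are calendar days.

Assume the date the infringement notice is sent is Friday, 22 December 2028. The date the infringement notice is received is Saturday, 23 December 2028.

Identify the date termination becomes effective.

8 February 2029

The last day of the cure period: 19 calendar days after 22 December 2028 is 10 January 2029.
Adding 19 calendar days to 10 January 2029 gives 29 January 2029, which is the last day of the response period.
The date termination becomes effective: counting 8 business days from Monday, 29 January 2029 (Jan 30, Jan 31, Feb 1, Feb 2, Feb 5, Feb 6, Feb 7, Feb 8, skipping weekends) reaches Thursday, 8 February 2029.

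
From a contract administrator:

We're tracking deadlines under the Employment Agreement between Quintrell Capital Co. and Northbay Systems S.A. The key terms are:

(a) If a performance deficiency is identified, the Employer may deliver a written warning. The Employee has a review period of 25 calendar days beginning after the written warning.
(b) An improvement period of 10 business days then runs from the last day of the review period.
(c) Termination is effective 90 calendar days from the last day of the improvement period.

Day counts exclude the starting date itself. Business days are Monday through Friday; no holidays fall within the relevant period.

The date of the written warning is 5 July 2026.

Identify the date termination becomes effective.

The last day of the review period: 25 calendar days after 5 July 2026 is 30 July 2026.
From Thursday, 30 July 2026, 10 business days (Jul 31, Aug 3, Aug 4, Aug 5, Aug 6, Aug 7, Aug 10, Aug 11, Aug 12, Aug 13, skipping weekends) brings us to Thursday, 13 August 2026, which is the last day of the improvement period.
Adding 90 calendar days to 13 August 2026 gives 11 November 2026, which is the date termination becomes effective.

11 November 2026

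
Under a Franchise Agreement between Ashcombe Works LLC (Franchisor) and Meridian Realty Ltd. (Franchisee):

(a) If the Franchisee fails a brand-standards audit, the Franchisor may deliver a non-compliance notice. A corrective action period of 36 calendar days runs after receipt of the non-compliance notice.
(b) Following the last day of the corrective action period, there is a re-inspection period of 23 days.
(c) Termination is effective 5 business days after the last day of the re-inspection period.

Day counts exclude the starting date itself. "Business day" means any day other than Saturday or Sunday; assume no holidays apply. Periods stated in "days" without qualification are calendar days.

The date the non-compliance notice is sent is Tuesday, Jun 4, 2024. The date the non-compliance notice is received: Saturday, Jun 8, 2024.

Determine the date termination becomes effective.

The last day of the corrective action period: 36 calendar days after Jun 8, 2024 is Jul 14, 2024.
The last day of the re-inspection period: Jul 14, 2024 + 23 days = Aug 6, 2024.
The date termination becomes effective: counting 5 business days from Tuesday, Aug 6, 2024 (Aug 7, Aug 8, Aug 9, Aug 12, Aug 13, skipping weekends) reaches Tuesday, Aug 13, 2024.

Aug 13, 2024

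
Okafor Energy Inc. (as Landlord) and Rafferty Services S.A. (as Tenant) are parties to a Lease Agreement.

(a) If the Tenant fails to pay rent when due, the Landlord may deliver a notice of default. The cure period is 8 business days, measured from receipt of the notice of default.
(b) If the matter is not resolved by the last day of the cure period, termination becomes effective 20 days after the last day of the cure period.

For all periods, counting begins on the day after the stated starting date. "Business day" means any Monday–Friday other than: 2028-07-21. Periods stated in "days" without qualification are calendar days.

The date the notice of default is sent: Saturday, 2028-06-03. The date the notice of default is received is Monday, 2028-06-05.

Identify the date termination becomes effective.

The last day of the cure period: counting 8 business days from Monday, 2028-06-05 (Jun 6, Jun 7, Jun 8, Jun 9, Jun 12, Jun 13, Jun 14, Jun 15, skipping weekends) reaches Thursday, 2028-06-15.
The date termination becomes effective: 2028-06-15 + 20 days = 2028-07-05.

2028-07-05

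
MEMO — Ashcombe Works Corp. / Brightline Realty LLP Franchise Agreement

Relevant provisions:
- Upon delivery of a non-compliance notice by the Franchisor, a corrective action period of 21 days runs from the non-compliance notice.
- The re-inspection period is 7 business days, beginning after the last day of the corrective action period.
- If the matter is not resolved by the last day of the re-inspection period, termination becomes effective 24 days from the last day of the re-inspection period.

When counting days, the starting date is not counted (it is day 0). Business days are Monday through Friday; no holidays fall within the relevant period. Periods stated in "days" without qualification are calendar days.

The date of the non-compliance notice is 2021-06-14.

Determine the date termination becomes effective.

2021-08-07

The last day of the corrective action period: 21 calendar days after 2021-06-14 is 2021-07-05.
The last day of the re-inspection period: 7 business days after Monday, 2021-07-05, skipping weekends — Jul 6, Jul 7, Jul 8, Jul 9, Jul 12, Jul 13, Jul 14 — lands on Wednesday, 2021-07-14.
The date termination becomes effective: 24 calendar days after 2021-07-14 is 2021-08-07.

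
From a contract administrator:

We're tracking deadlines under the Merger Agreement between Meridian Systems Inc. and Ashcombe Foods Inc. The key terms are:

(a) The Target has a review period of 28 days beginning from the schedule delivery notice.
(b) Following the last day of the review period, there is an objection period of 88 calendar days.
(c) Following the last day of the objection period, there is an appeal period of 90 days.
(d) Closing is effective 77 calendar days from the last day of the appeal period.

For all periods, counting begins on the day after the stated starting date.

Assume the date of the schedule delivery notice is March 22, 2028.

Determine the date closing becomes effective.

December 30, 2028

Adding 28 calendar days to March 22, 2028 gives April 19, 2028, which is the last day of the review period.
The last day of the objection period: April 19, 2028 + 88 days = July 16, 2028.
The last day of the appeal period: July 16, 2028 + 90 days = October 14, 2028.
Adding 77 calendar days to October 14, 2028 gives December 30, 2028, which is the date closing becomes effective.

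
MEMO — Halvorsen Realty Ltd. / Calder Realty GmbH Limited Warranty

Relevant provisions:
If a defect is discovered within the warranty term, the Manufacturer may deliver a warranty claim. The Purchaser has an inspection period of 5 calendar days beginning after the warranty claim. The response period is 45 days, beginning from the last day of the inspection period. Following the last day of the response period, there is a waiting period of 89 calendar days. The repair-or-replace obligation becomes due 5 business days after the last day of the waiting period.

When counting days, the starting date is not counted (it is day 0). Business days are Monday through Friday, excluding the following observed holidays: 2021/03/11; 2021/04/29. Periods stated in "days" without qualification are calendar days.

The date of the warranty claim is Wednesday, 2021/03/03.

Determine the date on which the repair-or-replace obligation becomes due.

The last day of the inspection period: 2021/03/03 + 5 days = 2021/03/08.
The last day of the response period: 45 calendar days after 2021/03/08 is 2021/04/22.
The last day of the waiting period: 2021/04/22 + 89 days = 2021/07/20.
The date on which the repair-or-replace obligation becomes due: counting 5 business days from Tuesday, 2021/07/20 (Jul 21, Jul 22, Jul 23, Jul 26, Jul 27, skipping weekends) reaches Tuesday, 2021/07/27.

2021/07/27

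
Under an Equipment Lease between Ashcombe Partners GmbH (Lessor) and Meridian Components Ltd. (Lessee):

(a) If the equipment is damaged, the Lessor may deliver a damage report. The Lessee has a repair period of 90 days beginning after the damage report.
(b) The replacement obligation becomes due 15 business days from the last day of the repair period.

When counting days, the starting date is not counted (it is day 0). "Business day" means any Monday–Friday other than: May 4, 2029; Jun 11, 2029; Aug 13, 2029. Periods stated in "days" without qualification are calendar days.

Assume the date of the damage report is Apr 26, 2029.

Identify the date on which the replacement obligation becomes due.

The last day of the repair period: Apr 26, 2029 + 90 days = Jul 25, 2029.
The date on which the replacement obligation becomes due: counting 15 business days from Wednesday, Jul 25, 2029 (Jul 26, Jul 27, Jul 30, Jul 31, …, Aug 14, Aug 15, Aug 16, skipping weekends and the listed holiday on Aug 13) reaches Thursday, Aug 16, 2029.

Aug 16, 2029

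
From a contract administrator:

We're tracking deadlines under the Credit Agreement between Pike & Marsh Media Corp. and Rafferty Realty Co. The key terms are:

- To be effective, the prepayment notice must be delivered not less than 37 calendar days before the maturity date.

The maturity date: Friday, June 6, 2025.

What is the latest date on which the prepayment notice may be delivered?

April 30, 2025

Counting back 37 calendar days from June 6, 2025 gives April 30, 2025.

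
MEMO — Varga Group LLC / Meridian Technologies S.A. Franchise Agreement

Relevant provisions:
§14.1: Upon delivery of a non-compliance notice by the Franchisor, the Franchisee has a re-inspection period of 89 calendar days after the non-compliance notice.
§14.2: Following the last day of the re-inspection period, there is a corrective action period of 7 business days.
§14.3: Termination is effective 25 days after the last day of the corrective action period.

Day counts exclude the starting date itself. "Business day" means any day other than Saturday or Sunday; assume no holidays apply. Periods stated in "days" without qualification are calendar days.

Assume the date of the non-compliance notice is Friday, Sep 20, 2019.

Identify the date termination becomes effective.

Adding 89 calendar days to Sep 20, 2019 gives Dec 18, 2019, which is the last day of the re-inspection period.
The last day of the corrective action period: 7 business days after Wednesday, Dec 18, 2019, skipping weekends — Dec 19, Dec 20, Dec 23, Dec 24, Dec 25, Dec 26, Dec 27 — lands on Friday, Dec 27, 2019.
The date termination becomes effective: Dec 27, 2019 + 25 days = Jan 21, 2020.

Jan 21, 2020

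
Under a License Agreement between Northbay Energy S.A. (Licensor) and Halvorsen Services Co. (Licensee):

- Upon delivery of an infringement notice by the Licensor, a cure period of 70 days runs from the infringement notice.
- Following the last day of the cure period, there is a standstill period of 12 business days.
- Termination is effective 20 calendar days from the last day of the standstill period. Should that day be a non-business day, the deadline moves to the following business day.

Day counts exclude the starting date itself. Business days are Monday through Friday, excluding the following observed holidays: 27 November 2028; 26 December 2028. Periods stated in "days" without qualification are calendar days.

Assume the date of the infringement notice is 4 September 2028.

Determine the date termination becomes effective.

The last day of the cure period: 70 calendar days after 4 September 2028 is 13 November 2028.
The last day of the standstill period: counting 12 business days from Monday, 13 November 2028 (Nov 14, Nov 15, Nov 16, Nov 17, …, Nov 28, Nov 29, Nov 30, skipping weekends and the listed holiday on Nov 27) reaches Thursday, 30 November 2028.
The date termination becomes effective: 30 November 2028 + 20 days = 20 December 2028. 20 December 2028 is a Wednesday and is not a listed holiday, so no roll-forward applies.

20 December 2028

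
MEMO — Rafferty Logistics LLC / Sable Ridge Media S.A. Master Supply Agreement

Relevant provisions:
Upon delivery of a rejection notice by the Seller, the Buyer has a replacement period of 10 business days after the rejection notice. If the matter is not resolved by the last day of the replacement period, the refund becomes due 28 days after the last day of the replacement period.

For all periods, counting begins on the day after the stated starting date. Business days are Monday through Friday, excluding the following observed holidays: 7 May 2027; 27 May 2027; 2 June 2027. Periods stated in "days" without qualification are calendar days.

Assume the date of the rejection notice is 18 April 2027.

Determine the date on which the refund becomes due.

The last day of the replacement period: 10 business days after Sunday, 18 April 2027, skipping weekends — Apr 19, Apr 20, Apr 21, Apr 22, Apr 23, Apr 26, Apr 27, Apr 28, Apr 29, Apr 30 — lands on Friday, 30 April 2027.
Adding 28 calendar days to 30 April 2027 gives 28 May 2027, which is the date on which the refund becomes due.

28 May 2027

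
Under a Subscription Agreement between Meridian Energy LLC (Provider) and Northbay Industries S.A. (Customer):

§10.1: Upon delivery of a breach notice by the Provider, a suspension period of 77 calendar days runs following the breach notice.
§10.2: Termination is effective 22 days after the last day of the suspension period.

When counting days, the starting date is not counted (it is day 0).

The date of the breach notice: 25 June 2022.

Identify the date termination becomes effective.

2 October 2022

The last day of the suspension period: 77 calendar days after 25 June 2022 is 10 September 2022.
The date termination becomes effective: 10 September 2022 + 22 days = 2 October 2022.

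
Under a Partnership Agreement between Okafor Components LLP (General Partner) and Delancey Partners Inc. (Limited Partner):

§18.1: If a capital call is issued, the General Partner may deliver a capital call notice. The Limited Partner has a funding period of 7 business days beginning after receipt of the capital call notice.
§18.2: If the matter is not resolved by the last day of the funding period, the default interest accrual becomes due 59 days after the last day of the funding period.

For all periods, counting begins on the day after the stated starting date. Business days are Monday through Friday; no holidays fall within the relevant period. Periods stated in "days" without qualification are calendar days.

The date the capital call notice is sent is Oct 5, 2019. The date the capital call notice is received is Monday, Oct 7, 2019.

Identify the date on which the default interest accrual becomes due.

From Monday, Oct 7, 2019, 7 business days (Oct 8, Oct 9, Oct 10, Oct 11, Oct 14, Oct 15, Oct 16, skipping weekends) brings us to Wednesday, Oct 16, 2019, which is the last day of the funding period.
Adding 59 calendar days to Oct 16, 2019 gives Dec 14, 2019, which is the date on which the default interest accrual becomes due.

Dec 14, 2019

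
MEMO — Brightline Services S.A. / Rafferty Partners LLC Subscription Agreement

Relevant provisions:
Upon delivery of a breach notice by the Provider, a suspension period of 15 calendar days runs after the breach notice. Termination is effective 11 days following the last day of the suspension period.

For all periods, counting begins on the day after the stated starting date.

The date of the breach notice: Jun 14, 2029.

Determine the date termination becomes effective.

Jul 10, 2029

The last day of the suspension period: 15 calendar days after Jun 14, 2029 is Jun 29, 2029.
Adding 11 calendar days to Jun 29, 2029 gives Jul 10, 2029, which is the date termination becomes effective.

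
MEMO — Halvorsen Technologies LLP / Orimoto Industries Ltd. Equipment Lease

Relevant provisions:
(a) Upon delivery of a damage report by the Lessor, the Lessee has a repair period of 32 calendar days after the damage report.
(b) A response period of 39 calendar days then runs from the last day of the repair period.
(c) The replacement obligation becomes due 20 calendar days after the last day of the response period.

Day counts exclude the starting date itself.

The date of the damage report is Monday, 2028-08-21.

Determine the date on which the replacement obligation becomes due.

2028-11-20

The last day of the repair period: 32 calendar days after 2028-08-21 is 2028-09-22.
Adding 39 calendar days to 2028-09-22 gives 2028-10-31, which is the last day of the response period.
The date on which the replacement obligation becomes due: 20 calendar days after 2028-10-31 is 2028-11-20.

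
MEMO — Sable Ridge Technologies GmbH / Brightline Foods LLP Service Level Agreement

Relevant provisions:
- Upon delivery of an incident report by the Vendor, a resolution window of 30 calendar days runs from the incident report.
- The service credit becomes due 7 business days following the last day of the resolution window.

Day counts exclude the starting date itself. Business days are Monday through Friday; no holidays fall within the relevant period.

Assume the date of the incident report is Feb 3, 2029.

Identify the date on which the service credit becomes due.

The last day of the resolution window: Feb 3, 2029 + 30 days = Mar 5, 2029.
The date on which the service credit becomes due: counting 7 business days from Monday, Mar 5, 2029 (Mar 6, Mar 7, Mar 8, Mar 9, Mar 12, Mar 13, Mar 14, skipping weekends) reaches Wednesday, Mar 14, 2029.

Mar 14, 2029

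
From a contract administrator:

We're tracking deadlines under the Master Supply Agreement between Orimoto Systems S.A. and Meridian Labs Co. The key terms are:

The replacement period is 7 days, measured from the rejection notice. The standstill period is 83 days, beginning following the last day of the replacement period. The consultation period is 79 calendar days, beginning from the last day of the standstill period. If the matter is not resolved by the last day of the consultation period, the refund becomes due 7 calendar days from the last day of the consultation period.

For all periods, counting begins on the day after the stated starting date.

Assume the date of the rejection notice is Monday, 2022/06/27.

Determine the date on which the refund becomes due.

2022/12/20

The last day of the replacement period: 2022/06/27 + 7 days = 2022/07/04.
The last day of the standstill period: 83 calendar days after 2022/07/04 is 2022/09/25.
The last day of the consultation period: 2022/09/25 + 79 days = 2022/12/13.
The date on which the refund becomes due: 7 calendar days after 2022/12/13 is 2022/12/20.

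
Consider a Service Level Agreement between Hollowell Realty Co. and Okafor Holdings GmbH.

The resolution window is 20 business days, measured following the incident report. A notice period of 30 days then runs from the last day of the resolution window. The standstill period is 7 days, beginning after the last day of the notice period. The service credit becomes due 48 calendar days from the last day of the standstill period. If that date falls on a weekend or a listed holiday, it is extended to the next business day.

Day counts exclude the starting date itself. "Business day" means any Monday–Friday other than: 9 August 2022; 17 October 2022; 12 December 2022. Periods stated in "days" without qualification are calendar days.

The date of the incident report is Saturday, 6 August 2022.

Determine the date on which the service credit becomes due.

From Saturday, 6 August 2022, 20 business days (Aug 8, Aug 10, Aug 11, Aug 12, …, Sep 1, Sep 2, Sep 5, skipping weekends and the listed holiday on Aug 9) brings us to Monday, 5 September 2022, which is the last day of the resolution window.
The last day of the notice period: 5 September 2022 + 30 days = 5 October 2022.
Adding 7 calendar days to 5 October 2022 gives 12 October 2022, which is the last day of the standstill period.
Adding 48 calendar days to 12 October 2022 gives 29 November 2022, which is the date on which the service credit becomes due. 29 November 2022 is a Tuesday and is not a listed holiday, so no roll-forward applies.

29 November 2022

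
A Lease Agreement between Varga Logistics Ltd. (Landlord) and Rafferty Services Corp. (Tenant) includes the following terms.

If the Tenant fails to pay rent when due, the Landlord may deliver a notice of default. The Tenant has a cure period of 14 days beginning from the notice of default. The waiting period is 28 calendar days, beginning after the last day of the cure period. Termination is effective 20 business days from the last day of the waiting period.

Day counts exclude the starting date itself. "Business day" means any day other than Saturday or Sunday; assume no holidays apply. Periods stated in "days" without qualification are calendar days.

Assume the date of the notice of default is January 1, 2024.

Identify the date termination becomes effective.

Adding 14 calendar days to January 1, 2024 gives January 15, 2024, which is the last day of the cure period.
The last day of the waiting period: 28 calendar days after January 15, 2024 is February 12, 2024.
The date termination becomes effective: 20 business days after Monday, February 12, 2024, skipping weekends — Feb 13, Feb 14, Feb 15, Feb 16, …, Mar 7, Mar 8, Mar 11 — lands on Monday, March 11, 2024.

March 11, 2024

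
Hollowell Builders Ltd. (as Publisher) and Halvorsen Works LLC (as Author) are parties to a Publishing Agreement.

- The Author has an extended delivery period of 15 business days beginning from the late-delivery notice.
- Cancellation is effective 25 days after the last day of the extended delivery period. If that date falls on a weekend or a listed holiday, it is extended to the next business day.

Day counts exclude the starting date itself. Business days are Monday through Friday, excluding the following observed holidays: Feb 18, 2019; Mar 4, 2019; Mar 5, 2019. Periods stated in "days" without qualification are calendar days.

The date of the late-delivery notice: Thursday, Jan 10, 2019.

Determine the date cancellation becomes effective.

Feb 25, 2019

The last day of the extended delivery period: counting 15 business days from Thursday, Jan 10, 2019 (Jan 11, Jan 14, Jan 15, Jan 16, …, Jan 29, Jan 30, Jan 31, skipping weekends) reaches Thursday, Jan 31, 2019.
The date cancellation becomes effective: Jan 31, 2019 + 25 days = Feb 25, 2019. Feb 25, 2019 is a Monday and is not a listed holiday, so no roll-forward applies.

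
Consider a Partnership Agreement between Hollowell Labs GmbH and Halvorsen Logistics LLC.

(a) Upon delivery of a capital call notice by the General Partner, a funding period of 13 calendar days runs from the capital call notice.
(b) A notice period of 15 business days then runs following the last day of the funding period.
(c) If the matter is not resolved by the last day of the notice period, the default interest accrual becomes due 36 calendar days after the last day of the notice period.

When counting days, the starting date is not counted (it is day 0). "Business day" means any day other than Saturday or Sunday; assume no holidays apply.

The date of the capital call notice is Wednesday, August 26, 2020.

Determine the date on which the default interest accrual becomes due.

November 4, 2020

The last day of the funding period: 13 calendar days after August 26, 2020 is September 8, 2020.
The last day of the notice period: counting 15 business days from Tuesday, September 8, 2020 (Sep 9, Sep 10, Sep 11, Sep 14, …, Sep 25, Sep 28, Sep 29, skipping weekends) reaches Tuesday, September 29, 2020.
The date on which the default interest accrual becomes due: September 29, 2020 + 36 days = November 4, 2020.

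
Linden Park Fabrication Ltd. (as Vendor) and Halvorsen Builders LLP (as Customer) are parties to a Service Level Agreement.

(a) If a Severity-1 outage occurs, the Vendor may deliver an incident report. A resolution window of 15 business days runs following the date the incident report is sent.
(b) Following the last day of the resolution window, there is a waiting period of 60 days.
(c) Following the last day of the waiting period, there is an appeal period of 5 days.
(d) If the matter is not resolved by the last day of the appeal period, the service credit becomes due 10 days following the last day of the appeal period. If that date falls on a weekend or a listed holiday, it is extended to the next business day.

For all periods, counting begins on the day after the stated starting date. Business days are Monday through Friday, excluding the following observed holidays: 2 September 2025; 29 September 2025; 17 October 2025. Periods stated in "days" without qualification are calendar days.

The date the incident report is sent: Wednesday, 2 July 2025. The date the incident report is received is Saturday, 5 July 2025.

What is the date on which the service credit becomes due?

The last day of the resolution window: 15 business days after Wednesday, 2 July 2025, skipping weekends — Jul 3, Jul 4, Jul 7, Jul 8, …, Jul 21, Jul 22, Jul 23 — lands on Wednesday, 23 July 2025.
The last day of the waiting period: 23 July 2025 + 60 days = 21 September 2025.
The last day of the appeal period: 21 September 2025 + 5 days = 26 September 2025.
The date on which the service credit becomes due: 26 September 2025 + 10 days = 6 October 2025. 6 October 2025 is a Monday and is not a listed holiday, so no roll-forward applies.

6 October 2025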